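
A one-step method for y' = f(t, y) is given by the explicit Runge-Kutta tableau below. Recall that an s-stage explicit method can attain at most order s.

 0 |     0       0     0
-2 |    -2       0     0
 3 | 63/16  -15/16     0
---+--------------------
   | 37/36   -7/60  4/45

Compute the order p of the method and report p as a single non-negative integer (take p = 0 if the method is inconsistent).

b = (37/36, -7/60, 4/45)
c = (0, -2, 3)
Ac = (0, 0, 15/8)
Σ b_i: 37/36·1 + (-7/60)·1 + 4/45·1 = 1 ✓
b·c: (-7/60)·(-2) + 4/45·3 = 1/2 ✓
b·c²: (-7/60)·4 + 4/45·9 = 1/3 ✓
b·Ac: 4/45·15/8 = 1/6 ✓; 3 stages ⇒ order 3.

3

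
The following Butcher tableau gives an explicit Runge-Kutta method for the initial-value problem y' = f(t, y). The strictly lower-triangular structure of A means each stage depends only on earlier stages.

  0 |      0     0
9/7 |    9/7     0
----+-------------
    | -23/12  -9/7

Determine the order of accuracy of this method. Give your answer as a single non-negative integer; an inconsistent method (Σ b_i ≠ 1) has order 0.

0

b = (-23/12, -9/7)
c = (0, 9/7)
Σ b_i: (-23/12)·1 + (-9/7)·1 = -269/84 ≠ 1 ⇒ order 0.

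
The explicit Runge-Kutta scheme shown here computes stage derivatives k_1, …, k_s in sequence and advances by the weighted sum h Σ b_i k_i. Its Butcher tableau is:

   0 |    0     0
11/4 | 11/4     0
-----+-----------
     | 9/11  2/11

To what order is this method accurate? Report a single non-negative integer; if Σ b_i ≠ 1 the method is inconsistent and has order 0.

b = (9/11, 2/11)
c = (0, 11/4)
Σ b_i: 9/11·1 + 2/11·1 = 1 ✓
b·c: 2/11·11/4 = 1/2 ✓; 2 stages ⇒ order 2.

2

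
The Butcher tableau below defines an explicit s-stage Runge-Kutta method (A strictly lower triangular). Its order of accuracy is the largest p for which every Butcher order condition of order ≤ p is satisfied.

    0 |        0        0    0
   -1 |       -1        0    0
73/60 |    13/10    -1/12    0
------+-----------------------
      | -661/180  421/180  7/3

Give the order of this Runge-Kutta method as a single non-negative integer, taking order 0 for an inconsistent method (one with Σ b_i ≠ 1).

b = (-661/180, 421/180, 7/3)
c = (0, -1, 73/60)
Ac = (0, 0, 1/12)
Σ b_i: (-661/180)·1 + 421/180·1 + 7/3·1 = 1 ✓
b·c: 421/180·(-1) + 7/3·73/60 = 1/2 ✓
b·c²: 421/180·1 + 7/3·5329/3600 = 62563/10800 ≠ 1/3 ⇒ order 2.
b·Ac: 7/3·1/12 = 7/36 ≠ 1/6

2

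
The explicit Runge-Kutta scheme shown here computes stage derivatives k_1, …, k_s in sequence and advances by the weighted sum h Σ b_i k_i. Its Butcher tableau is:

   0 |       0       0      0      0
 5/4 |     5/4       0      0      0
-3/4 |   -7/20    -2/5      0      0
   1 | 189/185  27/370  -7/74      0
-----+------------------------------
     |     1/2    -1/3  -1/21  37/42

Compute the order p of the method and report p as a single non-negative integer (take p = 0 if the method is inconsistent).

4

b = (1/2, -1/3, -1/21, 37/42)
c = (0, 5/4, -3/4, 1)
Ac = (0, 0, -1/2, 6/37)
Σ b_i: 1/2·1 + (-1/3)·1 + (-1/21)·1 + 37/42·1 = 1 ✓
b·c: (-1/3)·5/4 + (-1/21)·(-3/4) + 37/42·1 = 1/2 ✓
b·c²: (-1/3)·25/16 + (-1/21)·9/16 + 37/42·1 = 1/3 ✓
b·Ac: (-1/21)·(-1/2) + 37/42·6/37 = 1/6 ✓
b·c³: (-1/3)·125/64 + (-1/21)·(-27/64) + 37/42·1 = 1/4 ✓
b·(c∘Ac): (-1/21)·3/8 + 37/42·6/37 = 1/8 ✓
b·Ac²: (-1/21)·(-5/8) + 37/42·9/148 = 1/12 ✓
b·A²c: 37/42·7/148 = 1/24 ✓; 4 stages ⇒ order 4.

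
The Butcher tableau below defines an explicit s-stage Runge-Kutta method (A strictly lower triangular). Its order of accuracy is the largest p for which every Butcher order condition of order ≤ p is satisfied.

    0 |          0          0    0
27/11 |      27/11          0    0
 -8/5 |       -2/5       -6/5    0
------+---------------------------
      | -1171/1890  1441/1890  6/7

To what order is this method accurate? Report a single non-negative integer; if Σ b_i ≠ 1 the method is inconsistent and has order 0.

2

b = (-1171/1890, 1441/1890, 6/7)
c = (0, 27/11, -8/5)
Ac = (0, 0, -162/55)
Σ b_i: (-1171/1890)·1 + 1441/1890·1 + 6/7·1 = 1 ✓
b·c: 1441/1890·27/11 + 6/7·(-8/5) = 1/2 ✓
b·c²: 1441/1890·729/121 + 6/7·64/25 = 26133/3850 ≠ 1/3 ⇒ order 2.
b·Ac: 6/7·(-162/55) = -972/385 ≠ 1/6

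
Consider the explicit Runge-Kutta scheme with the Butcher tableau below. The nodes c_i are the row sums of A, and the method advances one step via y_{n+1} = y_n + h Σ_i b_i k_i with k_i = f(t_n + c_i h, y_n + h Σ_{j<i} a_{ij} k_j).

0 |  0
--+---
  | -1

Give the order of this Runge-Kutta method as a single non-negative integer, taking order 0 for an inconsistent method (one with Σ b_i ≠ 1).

0

b = (-1)
c = (0)
Σ b_i: (-1)·1 = -1 ≠ 1 ⇒ order 0.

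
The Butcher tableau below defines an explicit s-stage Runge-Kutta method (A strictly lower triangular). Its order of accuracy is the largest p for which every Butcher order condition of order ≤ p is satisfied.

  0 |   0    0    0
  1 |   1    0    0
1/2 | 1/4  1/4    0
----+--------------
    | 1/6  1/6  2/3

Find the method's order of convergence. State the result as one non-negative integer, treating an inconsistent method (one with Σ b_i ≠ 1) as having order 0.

b = (1/6, 1/6, 2/3)
c = (0, 1, 1/2)
Ac = (0, 0, 1/4)
Σ b_i: 1/6·1 + 1/6·1 + 2/3·1 = 1 ✓
b·c: 1/6·1 + 2/3·1/2 = 1/2 ✓
b·c²: 1/6·1 + 2/3·1/4 = 1/3 ✓
b·Ac: 2/3·1/4 = 1/6 ✓; 3 stages ⇒ order 3.

3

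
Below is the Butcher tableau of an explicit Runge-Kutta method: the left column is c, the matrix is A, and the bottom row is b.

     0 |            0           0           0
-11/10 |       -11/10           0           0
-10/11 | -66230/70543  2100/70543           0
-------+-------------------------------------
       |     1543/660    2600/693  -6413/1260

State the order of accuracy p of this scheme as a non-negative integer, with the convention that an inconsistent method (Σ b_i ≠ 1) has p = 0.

b = (1543/660, 2600/693, -6413/1260)
c = (0, -11/10, -10/11)
Ac = (0, 0, -210/6413)
Σ b_i: 1543/660·1 + 2600/693·1 + (-6413/1260)·1 = 1 ✓
b·c: 2600/693·(-11/10) + (-6413/1260)·(-10/11) = 1/2 ✓
b·c²: 2600/693·121/100 + (-6413/1260)·100/121 = 1/3 ✓
b·Ac: (-6413/1260)·(-210/6413) = 1/6 ✓; 3 stages ⇒ order 3.

3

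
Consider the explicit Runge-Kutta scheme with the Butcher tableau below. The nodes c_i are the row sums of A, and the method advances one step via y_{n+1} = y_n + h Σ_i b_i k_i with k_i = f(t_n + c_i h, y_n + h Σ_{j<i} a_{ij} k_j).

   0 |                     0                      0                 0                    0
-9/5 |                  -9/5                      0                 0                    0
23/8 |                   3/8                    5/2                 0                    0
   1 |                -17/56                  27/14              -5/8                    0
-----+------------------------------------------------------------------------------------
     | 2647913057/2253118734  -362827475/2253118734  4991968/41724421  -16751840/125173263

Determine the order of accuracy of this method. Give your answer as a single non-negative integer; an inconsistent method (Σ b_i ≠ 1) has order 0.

b = (2647913057/2253118734, -362827475/2253118734, 4991968/41724421, -16751840/125173263)
c = (0, -9/5, 23/8, 1)
Ac = (0, 0, -9/2, -11801/2240)
Σ b_i: 2647913057/2253118734·1 + (-362827475/2253118734)·1 + 4991968/41724421·1 + (-16751840/125173263)·1 = 1 ✓
b·c: (-362827475/2253118734)·(-9/5) + 4991968/41724421·23/8 + (-16751840/125173263)·1 = 1/2 ✓
b·c²: (-362827475/2253118734)·81/25 + 4991968/41724421·529/64 + (-16751840/125173263)·1 = 1/3 ✓
b·Ac: 4991968/41724421·(-9/2) + (-16751840/125173263)·(-11801/2240) = 1/6 ✓
b·c³: (-362827475/2253118734)·(-729/125) + 4991968/41724421·12167/512 + (-16751840/125173263)·1 = 36534938447/10013861040 ≠ 1/4 ⇒ order 3.
b·(c∘Ac): 4991968/41724421·(-207/16) + (-16751840/125173263)·(-11801/2240) = -210993959/250346526 ≠ 1/8
b·Ac²: 4991968/41724421·81/10 + (-16751840/125173263)·96997/89600 = 8253601663/10013861040 ≠ 1/12
b·A²c: (-16751840/125173263)·45/16 = -15704850/41724421 ≠ 1/24

3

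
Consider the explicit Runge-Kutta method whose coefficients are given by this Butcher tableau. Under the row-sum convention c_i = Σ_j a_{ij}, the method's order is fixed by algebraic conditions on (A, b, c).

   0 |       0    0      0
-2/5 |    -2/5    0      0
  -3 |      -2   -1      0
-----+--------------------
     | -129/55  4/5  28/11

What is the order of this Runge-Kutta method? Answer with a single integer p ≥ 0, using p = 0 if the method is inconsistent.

b = (-129/55, 4/5, 28/11)
c = (0, -2/5, -3)
Ac = (0, 0, 2/5)
Σ b_i: (-129/55)·1 + 4/5·1 + 28/11·1 = 1 ✓
b·c: 4/5·(-2/5) + 28/11·(-3) = -2188/275 ≠ 1/2 ⇒ order 1.

1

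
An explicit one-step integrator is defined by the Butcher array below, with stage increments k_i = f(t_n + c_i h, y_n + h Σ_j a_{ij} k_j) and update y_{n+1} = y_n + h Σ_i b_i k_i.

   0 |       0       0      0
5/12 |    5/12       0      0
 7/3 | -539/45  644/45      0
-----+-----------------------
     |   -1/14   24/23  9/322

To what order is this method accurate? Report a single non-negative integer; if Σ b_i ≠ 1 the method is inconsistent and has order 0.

3

b = (-1/14, 24/23, 9/322)
c = (0, 5/12, 7/3)
Ac = (0, 0, 161/27)
Σ b_i: (-1/14)·1 + 24/23·1 + 9/322·1 = 1 ✓
b·c: 24/23·5/12 + 9/322·7/3 = 1/2 ✓
b·c²: 24/23·25/144 + 9/322·49/9 = 1/3 ✓
b·Ac: 9/322·161/27 = 1/6 ✓; 3 stages ⇒ order 3.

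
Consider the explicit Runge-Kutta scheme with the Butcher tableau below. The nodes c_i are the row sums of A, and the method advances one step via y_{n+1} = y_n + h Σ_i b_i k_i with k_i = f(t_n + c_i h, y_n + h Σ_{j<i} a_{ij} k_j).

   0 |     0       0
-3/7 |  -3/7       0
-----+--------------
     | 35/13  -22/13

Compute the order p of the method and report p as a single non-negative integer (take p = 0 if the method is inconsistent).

1

b = (35/13, -22/13)
c = (0, -3/7)
Σ b_i: 35/13·1 + (-22/13)·1 = 1 ✓
b·c: (-22/13)·(-3/7) = 66/91 ≠ 1/2 ⇒ order 1.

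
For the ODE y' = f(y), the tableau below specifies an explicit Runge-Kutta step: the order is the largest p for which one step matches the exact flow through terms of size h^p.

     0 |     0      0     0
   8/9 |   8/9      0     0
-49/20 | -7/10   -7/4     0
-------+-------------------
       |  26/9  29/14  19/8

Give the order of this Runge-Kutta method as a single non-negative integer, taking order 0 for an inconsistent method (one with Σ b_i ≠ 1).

0

b = (26/9, 29/14, 19/8)
c = (0, 8/9, -49/20)
Ac = (0, 0, -14/9)
Σ b_i: 26/9·1 + 29/14·1 + 19/8·1 = 3697/504 ≠ 1 ⇒ order 0.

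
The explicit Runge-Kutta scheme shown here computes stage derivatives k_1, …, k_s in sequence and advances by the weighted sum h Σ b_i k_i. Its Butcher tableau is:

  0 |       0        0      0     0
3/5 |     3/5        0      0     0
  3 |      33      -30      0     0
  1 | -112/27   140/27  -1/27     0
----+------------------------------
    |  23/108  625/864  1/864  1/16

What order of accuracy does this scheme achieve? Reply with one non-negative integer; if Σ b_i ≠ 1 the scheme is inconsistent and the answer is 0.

b = (23/108, 625/864, 1/864, 1/16)
c = (0, 3/5, 3, 1)
Ac = (0, 0, -18, 3)
Σ b_i: 23/108·1 + 625/864·1 + 1/864·1 + 1/16·1 = 1 ✓
b·c: 625/864·3/5 + 1/864·3 + 1/16·1 = 1/2 ✓
b·c²: 625/864·9/25 + 1/864·9 + 1/16·1 = 1/3 ✓
b·Ac: 1/864·(-18) + 1/16·3 = 1/6 ✓
b·c³: 625/864·27/125 + 1/864·27 + 1/16·1 = 1/4 ✓
b·(c∘Ac): 1/864·(-54) + 1/16·3 = 1/8 ✓
b·Ac²: 1/864·(-54/5) + 1/16·23/15 = 1/12 ✓
b·A²c: 1/16·2/3 = 1/24 ✓; 4 stages ⇒ order 4.

4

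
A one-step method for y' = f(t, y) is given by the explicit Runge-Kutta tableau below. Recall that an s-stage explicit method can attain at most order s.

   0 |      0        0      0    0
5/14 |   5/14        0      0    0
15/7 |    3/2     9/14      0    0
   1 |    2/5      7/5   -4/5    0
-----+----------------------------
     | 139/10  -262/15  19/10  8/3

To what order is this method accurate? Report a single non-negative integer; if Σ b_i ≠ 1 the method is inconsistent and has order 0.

b = (139/10, -262/15, 19/10, 8/3)
c = (0, 5/14, 15/7, 1)
Ac = (0, 0, 45/196, -17/14)
Σ b_i: 139/10·1 + (-262/15)·1 + 19/10·1 + 8/3·1 = 1 ✓
b·c: (-262/15)·5/14 + 19/10·15/7 + 8/3·1 = 1/2 ✓
b·c²: (-262/15)·25/196 + 19/10·225/49 + 8/3·1 = 449/49 ≠ 1/3 ⇒ order 2.
b·Ac: 19/10·45/196 + 8/3·(-17/14) = -3295/1176 ≠ 1/6

2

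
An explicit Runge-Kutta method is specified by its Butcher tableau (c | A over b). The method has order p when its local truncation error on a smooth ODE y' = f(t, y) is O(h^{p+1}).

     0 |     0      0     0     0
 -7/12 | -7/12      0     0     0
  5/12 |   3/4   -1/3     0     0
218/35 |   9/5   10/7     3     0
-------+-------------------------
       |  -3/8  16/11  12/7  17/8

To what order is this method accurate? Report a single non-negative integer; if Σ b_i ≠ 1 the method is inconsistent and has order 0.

0

b = (-3/8, 16/11, 12/7, 17/8)
c = (0, -7/12, 5/12, 218/35)
Ac = (0, 0, 7/36, 5/12)
Σ b_i: (-3/8)·1 + 16/11·1 + 12/7·1 + 17/8·1 = 1515/308 ≠ 1 ⇒ order 0.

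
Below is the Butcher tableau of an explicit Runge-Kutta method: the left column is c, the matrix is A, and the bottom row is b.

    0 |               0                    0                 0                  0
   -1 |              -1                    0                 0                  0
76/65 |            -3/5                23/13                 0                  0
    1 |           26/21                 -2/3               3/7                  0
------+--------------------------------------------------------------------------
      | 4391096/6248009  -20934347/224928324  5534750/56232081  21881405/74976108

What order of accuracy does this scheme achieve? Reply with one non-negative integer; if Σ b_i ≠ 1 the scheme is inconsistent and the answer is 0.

b = (4391096/6248009, -20934347/224928324, 5534750/56232081, 21881405/74976108)
c = (0, -1, 76/65, 1)
Ac = (0, 0, -23/13, 1594/1365)
Σ b_i: 4391096/6248009·1 + (-20934347/224928324)·1 + 5534750/56232081·1 + 21881405/74976108·1 = 1 ✓
b·c: (-20934347/224928324)·(-1) + 5534750/56232081·76/65 + 21881405/74976108·1 = 1/2 ✓
b·c²: (-20934347/224928324)·1 + 5534750/56232081·5776/4225 + 21881405/74976108·1 = 1/3 ✓
b·Ac: 5534750/56232081·(-23/13) + 21881405/74976108·1594/1365 = 1/6 ✓
b·c³: (-20934347/224928324)·(-1) + 5534750/56232081·438976/274625 + 21881405/74976108·1 = 264261359/487344702 ≠ 1/4 ⇒ order 3.
b·(c∘Ac): 5534750/56232081·(-1748/845) + 21881405/74976108·1594/1365 = 15429727/112464162 ≠ 1/8
b·Ac²: 5534750/56232081·23/13 + 21881405/74976108·(-7166/88725) = 366894149/2436723510 ≠ 1/12
b·A²c: 21881405/74976108·(-69/91) = -5530465/24992036 ≠ 1/24

3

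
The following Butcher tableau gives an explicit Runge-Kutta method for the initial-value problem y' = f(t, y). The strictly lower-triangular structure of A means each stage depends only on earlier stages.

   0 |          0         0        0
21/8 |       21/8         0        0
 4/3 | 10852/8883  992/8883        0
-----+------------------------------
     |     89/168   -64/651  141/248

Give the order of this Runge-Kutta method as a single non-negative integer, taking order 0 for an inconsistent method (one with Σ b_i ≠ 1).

3

b = (89/168, -64/651, 141/248)
c = (0, 21/8, 4/3)
Ac = (0, 0, 124/423)
Σ b_i: 89/168·1 + (-64/651)·1 + 141/248·1 = 1 ✓
b·c: (-64/651)·21/8 + 141/248·4/3 = 1/2 ✓
b·c²: (-64/651)·441/64 + 141/248·16/9 = 1/3 ✓
b·Ac: 141/248·124/423 = 1/6 ✓; 3 stages ⇒ order 3.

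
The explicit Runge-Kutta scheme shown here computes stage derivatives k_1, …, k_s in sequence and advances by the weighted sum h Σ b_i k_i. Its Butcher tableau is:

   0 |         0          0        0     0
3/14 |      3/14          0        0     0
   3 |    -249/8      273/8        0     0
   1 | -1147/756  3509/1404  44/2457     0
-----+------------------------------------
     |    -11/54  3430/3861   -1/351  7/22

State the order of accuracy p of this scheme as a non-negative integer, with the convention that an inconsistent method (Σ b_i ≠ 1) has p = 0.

4

b = (-11/54, 3430/3861, -1/351, 7/22)
c = (0, 3/14, 3, 1)
Ac = (0, 0, 117/16, 33/56)
Σ b_i: (-11/54)·1 + 3430/3861·1 + (-1/351)·1 + 7/22·1 = 1 ✓
b·c: 3430/3861·3/14 + (-1/351)·3 + 7/22·1 = 1/2 ✓
b·c²: 3430/3861·9/196 + (-1/351)·9 + 7/22·1 = 1/3 ✓
b·Ac: (-1/351)·117/16 + 7/22·33/56 = 1/6 ✓
b·c³: 3430/3861·27/2744 + (-1/351)·27 + 7/22·1 = 1/4 ✓
b·(c∘Ac): (-1/351)·351/16 + 7/22·33/56 = 1/8 ✓
b·Ac²: (-1/351)·351/224 + 7/22·649/2352 = 1/12 ✓
b·A²c: 7/22·11/84 = 1/24 ✓; 4 stages ⇒ order 4.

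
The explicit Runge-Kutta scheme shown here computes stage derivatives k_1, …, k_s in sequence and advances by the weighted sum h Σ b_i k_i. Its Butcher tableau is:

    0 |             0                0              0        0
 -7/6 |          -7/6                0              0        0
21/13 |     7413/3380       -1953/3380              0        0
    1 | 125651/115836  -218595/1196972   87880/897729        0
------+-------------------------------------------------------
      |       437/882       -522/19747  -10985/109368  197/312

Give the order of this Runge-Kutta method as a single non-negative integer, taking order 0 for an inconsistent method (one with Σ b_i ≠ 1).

b = (437/882, -522/19747, -10985/109368, 197/312)
c = (0, -7/6, 21/13, 1)
Ac = (0, 0, 4557/6760, 585/1576)
Σ b_i: 437/882·1 + (-522/19747)·1 + (-10985/109368)·1 + 197/312·1 = 1 ✓
b·c: (-522/19747)·(-7/6) + (-10985/109368)·21/13 + 197/312·1 = 1/2 ✓
b·c²: (-522/19747)·49/36 + (-10985/109368)·441/169 + 197/312·1 = 1/3 ✓
b·Ac: (-10985/109368)·4557/6760 + 197/312·585/1576 = 1/6 ✓
b·c³: (-522/19747)·(-343/216) + (-10985/109368)·9261/2197 + 197/312·1 = 1/4 ✓
b·(c∘Ac): (-10985/109368)·95697/87880 + 197/312·585/1576 = 1/8 ✓
b·Ac²: (-10985/109368)·(-10633/13520) + 197/312·65/9456 = 1/12 ✓
b·A²c: 197/312·13/197 = 1/24 ✓; 4 stages ⇒ order 4.

4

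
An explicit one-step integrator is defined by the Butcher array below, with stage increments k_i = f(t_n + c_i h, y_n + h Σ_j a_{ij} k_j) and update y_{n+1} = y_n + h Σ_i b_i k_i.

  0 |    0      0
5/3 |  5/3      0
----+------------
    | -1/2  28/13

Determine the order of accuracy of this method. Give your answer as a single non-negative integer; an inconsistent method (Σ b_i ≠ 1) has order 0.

0

b = (-1/2, 28/13)
c = (0, 5/3)
Σ b_i: (-1/2)·1 + 28/13·1 = 43/26 ≠ 1 ⇒ order 0.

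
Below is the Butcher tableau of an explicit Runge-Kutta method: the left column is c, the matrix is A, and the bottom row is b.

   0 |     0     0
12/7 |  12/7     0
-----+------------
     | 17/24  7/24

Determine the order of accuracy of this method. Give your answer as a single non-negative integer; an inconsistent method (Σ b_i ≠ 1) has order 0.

b = (17/24, 7/24)
c = (0, 12/7)
Σ b_i: 17/24·1 + 7/24·1 = 1 ✓
b·c: 7/24·12/7 = 1/2 ✓; 2 stages ⇒ order 2.

2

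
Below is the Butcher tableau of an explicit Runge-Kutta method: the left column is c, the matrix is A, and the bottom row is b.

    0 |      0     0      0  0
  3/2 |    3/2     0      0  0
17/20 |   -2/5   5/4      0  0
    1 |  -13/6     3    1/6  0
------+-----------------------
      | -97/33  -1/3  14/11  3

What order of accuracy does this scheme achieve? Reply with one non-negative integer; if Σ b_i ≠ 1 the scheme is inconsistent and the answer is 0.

1

b = (-97/33, -1/3, 14/11, 3)
c = (0, 3/2, 17/20, 1)
Ac = (0, 0, 15/8, 557/120)
Σ b_i: (-97/33)·1 + (-1/3)·1 + 14/11·1 + 3·1 = 1 ✓
b·c: (-1/3)·3/2 + 14/11·17/20 + 3·1 = 197/55 ≠ 1/2 ⇒ order 1.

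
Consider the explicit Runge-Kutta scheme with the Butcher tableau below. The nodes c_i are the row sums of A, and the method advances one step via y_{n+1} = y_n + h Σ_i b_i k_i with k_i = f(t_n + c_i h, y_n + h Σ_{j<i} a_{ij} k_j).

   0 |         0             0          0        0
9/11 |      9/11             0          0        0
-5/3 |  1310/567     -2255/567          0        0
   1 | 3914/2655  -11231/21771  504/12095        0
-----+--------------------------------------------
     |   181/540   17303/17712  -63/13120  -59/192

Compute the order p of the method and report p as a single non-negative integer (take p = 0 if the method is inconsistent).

4

b = (181/540, 17303/17712, -63/13120, -59/192)
c = (0, 9/11, -5/3, 1)
Ac = (0, 0, -205/63, -29/59)
Σ b_i: 181/540·1 + 17303/17712·1 + (-63/13120)·1 + (-59/192)·1 = 1 ✓
b·c: 17303/17712·9/11 + (-63/13120)·(-5/3) + (-59/192)·1 = 1/2 ✓
b·c²: 17303/17712·81/121 + (-63/13120)·25/9 + (-59/192)·1 = 1/3 ✓
b·Ac: (-63/13120)·(-205/63) + (-59/192)·(-29/59) = 1/6 ✓
b·c³: 17303/17712·729/1331 + (-63/13120)·(-125/27) + (-59/192)·1 = 1/4 ✓
b·(c∘Ac): (-63/13120)·1025/189 + (-59/192)·(-29/59) = 1/8 ✓
b·Ac²: (-63/13120)·(-205/77) + (-59/192)·(-149/649) = 1/12 ✓
b·A²c: (-59/192)·(-8/59) = 1/24 ✓; 4 stages ⇒ order 4.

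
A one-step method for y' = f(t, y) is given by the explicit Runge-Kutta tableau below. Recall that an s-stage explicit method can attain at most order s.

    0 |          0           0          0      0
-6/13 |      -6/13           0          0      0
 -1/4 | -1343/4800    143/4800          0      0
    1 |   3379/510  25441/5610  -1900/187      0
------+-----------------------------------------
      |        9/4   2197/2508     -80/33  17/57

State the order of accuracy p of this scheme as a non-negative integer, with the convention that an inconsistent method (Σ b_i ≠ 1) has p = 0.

b = (9/4, 2197/2508, -80/33, 17/57)
c = (0, -6/13, -1/4, 1)
Ac = (0, 0, -11/800, 38/85)
Σ b_i: 9/4·1 + 2197/2508·1 + (-80/33)·1 + 17/57·1 = 1 ✓
b·c: 2197/2508·(-6/13) + (-80/33)·(-1/4) + 17/57·1 = 1/2 ✓
b·c²: 2197/2508·36/169 + (-80/33)·1/16 + 17/57·1 = 1/3 ✓
b·Ac: (-80/33)·(-11/800) + 17/57·38/85 = 1/6 ✓
b·c³: 2197/2508·(-216/2197) + (-80/33)·(-1/64) + 17/57·1 = 1/4 ✓
b·(c∘Ac): (-80/33)·11/3200 + 17/57·38/85 = 1/8 ✓
b·Ac²: (-80/33)·33/5200 + 17/57·1463/4420 = 1/12 ✓
b·A²c: 17/57·19/136 = 1/24 ✓; 4 stages ⇒ order 4.

4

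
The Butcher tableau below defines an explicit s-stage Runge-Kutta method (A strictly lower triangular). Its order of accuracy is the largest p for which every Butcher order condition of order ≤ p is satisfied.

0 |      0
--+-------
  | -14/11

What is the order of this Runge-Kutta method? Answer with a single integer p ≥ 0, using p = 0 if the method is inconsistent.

0

b = (-14/11)
c = (0)
Σ b_i: (-14/11)·1 = -14/11 ≠ 1 ⇒ order 0.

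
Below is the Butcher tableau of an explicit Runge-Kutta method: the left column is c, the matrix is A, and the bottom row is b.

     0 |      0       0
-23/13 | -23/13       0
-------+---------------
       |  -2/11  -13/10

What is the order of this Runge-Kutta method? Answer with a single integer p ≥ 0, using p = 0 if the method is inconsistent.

0

b = (-2/11, -13/10)
c = (0, -23/13)
Σ b_i: (-2/11)·1 + (-13/10)·1 = -163/110 ≠ 1 ⇒ order 0.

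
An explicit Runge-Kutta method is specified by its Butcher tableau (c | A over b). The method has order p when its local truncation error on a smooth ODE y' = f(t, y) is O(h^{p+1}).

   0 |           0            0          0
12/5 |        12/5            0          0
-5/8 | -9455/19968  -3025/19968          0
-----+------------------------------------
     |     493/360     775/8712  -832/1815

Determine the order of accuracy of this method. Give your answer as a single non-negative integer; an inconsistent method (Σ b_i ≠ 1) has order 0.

3

b = (493/360, 775/8712, -832/1815)
c = (0, 12/5, -5/8)
Ac = (0, 0, -605/1664)
Σ b_i: 493/360·1 + 775/8712·1 + (-832/1815)·1 = 1 ✓
b·c: 775/8712·12/5 + (-832/1815)·(-5/8) = 1/2 ✓
b·c²: 775/8712·144/25 + (-832/1815)·25/64 = 1/3 ✓
b·Ac: (-832/1815)·(-605/1664) = 1/6 ✓; 3 stages ⇒ order 3.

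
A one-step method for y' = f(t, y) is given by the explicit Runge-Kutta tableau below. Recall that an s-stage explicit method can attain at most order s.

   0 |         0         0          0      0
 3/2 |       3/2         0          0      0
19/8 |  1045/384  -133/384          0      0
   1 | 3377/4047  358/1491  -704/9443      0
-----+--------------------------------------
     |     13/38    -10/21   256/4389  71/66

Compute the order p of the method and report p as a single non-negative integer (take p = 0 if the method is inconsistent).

4

b = (13/38, -10/21, 256/4389, 71/66)
c = (0, 3/2, 19/8, 1)
Ac = (0, 0, -133/256, 13/71)
Σ b_i: 13/38·1 + (-10/21)·1 + 256/4389·1 + 71/66·1 = 1 ✓
b·c: (-10/21)·3/2 + 256/4389·19/8 + 71/66·1 = 1/2 ✓
b·c²: (-10/21)·9/4 + 256/4389·361/64 + 71/66·1 = 1/3 ✓
b·Ac: 256/4389·(-133/256) + 71/66·13/71 = 1/6 ✓
b·c³: (-10/21)·27/8 + 256/4389·6859/512 + 71/66·1 = 1/4 ✓
b·(c∘Ac): 256/4389·(-2527/2048) + 71/66·13/71 = 1/8 ✓
b·Ac²: 256/4389·(-399/512) + 71/66·17/142 = 1/12 ✓
b·A²c: 71/66·11/284 = 1/24 ✓; 4 stages ⇒ order 4.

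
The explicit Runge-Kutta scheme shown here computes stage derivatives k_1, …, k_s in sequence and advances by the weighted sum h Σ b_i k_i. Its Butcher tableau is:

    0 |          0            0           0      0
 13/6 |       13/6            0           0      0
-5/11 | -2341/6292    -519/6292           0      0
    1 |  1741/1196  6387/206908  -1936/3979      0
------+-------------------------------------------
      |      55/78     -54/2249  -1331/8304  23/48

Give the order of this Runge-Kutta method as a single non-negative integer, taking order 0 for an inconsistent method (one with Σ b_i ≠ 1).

4

b = (55/78, -54/2249, -1331/8304, 23/48)
c = (0, 13/6, -5/11, 1)
Ac = (0, 0, -173/968, 53/184)
Σ b_i: 55/78·1 + (-54/2249)·1 + (-1331/8304)·1 + 23/48·1 = 1 ✓
b·c: (-54/2249)·13/6 + (-1331/8304)·(-5/11) + 23/48·1 = 1/2 ✓
b·c²: (-54/2249)·169/36 + (-1331/8304)·25/121 + 23/48·1 = 1/3 ✓
b·Ac: (-1331/8304)·(-173/968) + 23/48·53/184 = 1/6 ✓
b·c³: (-54/2249)·2197/216 + (-1331/8304)·(-125/1331) + 23/48·1 = 1/4 ✓
b·(c∘Ac): (-1331/8304)·865/10648 + 23/48·53/184 = 1/8 ✓
b·Ac²: (-1331/8304)·(-2249/5808) + 23/48·49/1104 = 1/12 ✓
b·A²c: 23/48·2/23 = 1/24 ✓; 4 stages ⇒ order 4.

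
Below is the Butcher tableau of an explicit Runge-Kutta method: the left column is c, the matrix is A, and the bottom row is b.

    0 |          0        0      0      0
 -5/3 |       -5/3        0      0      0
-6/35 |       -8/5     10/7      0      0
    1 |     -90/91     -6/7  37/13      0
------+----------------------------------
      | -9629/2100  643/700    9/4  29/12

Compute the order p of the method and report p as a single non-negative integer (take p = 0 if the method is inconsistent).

b = (-9629/2100, 643/700, 9/4, 29/12)
c = (0, -5/3, -6/35, 1)
Ac = (0, 0, -50/21, 428/455)
Σ b_i: (-9629/2100)·1 + 643/700·1 + 9/4·1 + 29/12·1 = 1 ✓
b·c: 643/700·(-5/3) + 9/4·(-6/35) + 29/12·1 = 1/2 ✓
b·c²: 643/700·25/9 + 9/4·36/1225 + 29/12·1 = 55504/11025 ≠ 1/3 ⇒ order 2.
b·Ac: 9/4·(-50/21) + 29/12·428/455 = -8419/2730 ≠ 1/6

2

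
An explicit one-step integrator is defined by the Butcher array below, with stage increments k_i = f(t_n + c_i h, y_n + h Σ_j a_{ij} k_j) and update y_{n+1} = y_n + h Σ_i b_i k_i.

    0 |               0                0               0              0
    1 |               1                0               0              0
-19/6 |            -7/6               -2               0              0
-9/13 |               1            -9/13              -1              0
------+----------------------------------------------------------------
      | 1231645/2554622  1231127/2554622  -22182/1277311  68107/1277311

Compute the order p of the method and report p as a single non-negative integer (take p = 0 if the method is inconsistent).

3

b = (1231645/2554622, 1231127/2554622, -22182/1277311, 68107/1277311)
c = (0, 1, -19/6, -9/13)
Ac = (0, 0, -2, 193/78)
Σ b_i: 1231645/2554622·1 + 1231127/2554622·1 + (-22182/1277311)·1 + 68107/1277311·1 = 1 ✓
b·c: 1231127/2554622·1 + (-22182/1277311)·(-19/6) + 68107/1277311·(-9/13) = 1/2 ✓
b·c²: 1231127/2554622·1 + (-22182/1277311)·361/36 + 68107/1277311·81/169 = 1/3 ✓
b·Ac: (-22182/1277311)·(-2) + 68107/1277311·193/78 = 1/6 ✓
b·c³: 1231127/2554622·1 + (-22182/1277311)·(-6859/216) + 68107/1277311·(-729/2197) = 46704445/45983196 ≠ 1/4 ⇒ order 3.
b·(c∘Ac): (-22182/1277311)·19/3 + 68107/1277311·(-579/338) = -514309/2554622 ≠ 1/8
b·Ac²: (-22182/1277311)·(-2) + 68107/1277311·(-5017/468) = -24686959/45983196 ≠ 1/12
b·A²c: 68107/1277311·2 = 136214/1277311 ≠ 1/24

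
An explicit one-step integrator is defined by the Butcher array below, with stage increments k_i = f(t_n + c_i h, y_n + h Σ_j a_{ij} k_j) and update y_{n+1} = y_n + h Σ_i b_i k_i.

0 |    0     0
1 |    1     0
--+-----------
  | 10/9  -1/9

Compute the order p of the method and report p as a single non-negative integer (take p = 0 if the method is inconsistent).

b = (10/9, -1/9)
c = (0, 1)
Σ b_i: 10/9·1 + (-1/9)·1 = 1 ✓
b·c: (-1/9)·1 = -1/9 ≠ 1/2 ⇒ order 1.

1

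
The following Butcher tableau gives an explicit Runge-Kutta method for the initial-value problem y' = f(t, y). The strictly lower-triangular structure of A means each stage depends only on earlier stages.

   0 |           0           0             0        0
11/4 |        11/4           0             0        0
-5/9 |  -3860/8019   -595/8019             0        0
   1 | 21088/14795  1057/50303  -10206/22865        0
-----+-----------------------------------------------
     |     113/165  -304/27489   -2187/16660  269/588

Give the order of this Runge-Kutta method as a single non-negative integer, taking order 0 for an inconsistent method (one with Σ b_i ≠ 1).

4

b = (113/165, -304/27489, -2187/16660, 269/588)
c = (0, 11/4, -5/9, 1)
Ac = (0, 0, -595/2916, 329/1076)
Σ b_i: 113/165·1 + (-304/27489)·1 + (-2187/16660)·1 + 269/588·1 = 1 ✓
b·c: (-304/27489)·11/4 + (-2187/16660)·(-5/9) + 269/588·1 = 1/2 ✓
b·c²: (-304/27489)·121/16 + (-2187/16660)·25/81 + 269/588·1 = 1/3 ✓
b·Ac: (-2187/16660)·(-595/2916) + 269/588·329/1076 = 1/6 ✓
b·c³: (-304/27489)·1331/64 + (-2187/16660)·(-125/729) + 269/588·1 = 1/4 ✓
b·(c∘Ac): (-2187/16660)·2975/26244 + 269/588·329/1076 = 1/8 ✓
b·Ac²: (-2187/16660)·(-6545/11664) + 269/588·91/4304 = 1/12 ✓
b·A²c: 269/588·49/538 = 1/24 ✓; 4 stages ⇒ order 4.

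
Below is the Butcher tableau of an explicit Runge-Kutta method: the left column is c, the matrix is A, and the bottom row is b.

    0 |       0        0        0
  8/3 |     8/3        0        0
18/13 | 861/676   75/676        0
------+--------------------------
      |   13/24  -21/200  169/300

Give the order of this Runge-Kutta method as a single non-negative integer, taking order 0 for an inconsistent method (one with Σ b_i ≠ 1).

3

b = (13/24, -21/200, 169/300)
c = (0, 8/3, 18/13)
Ac = (0, 0, 50/169)
Σ b_i: 13/24·1 + (-21/200)·1 + 169/300·1 = 1 ✓
b·c: (-21/200)·8/3 + 169/300·18/13 = 1/2 ✓
b·c²: (-21/200)·64/9 + 169/300·324/169 = 1/3 ✓
b·Ac: 169/300·50/169 = 1/6 ✓; 3 stages ⇒ order 3.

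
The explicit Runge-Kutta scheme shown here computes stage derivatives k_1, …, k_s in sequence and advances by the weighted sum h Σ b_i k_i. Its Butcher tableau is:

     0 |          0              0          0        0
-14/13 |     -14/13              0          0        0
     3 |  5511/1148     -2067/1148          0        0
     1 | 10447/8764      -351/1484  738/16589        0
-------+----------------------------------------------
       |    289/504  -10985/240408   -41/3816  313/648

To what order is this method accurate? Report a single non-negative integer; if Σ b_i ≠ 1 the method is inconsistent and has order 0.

4

b = (289/504, -10985/240408, -41/3816, 313/648)
c = (0, -14/13, 3, 1)
Ac = (0, 0, 159/82, 243/626)
Σ b_i: 289/504·1 + (-10985/240408)·1 + (-41/3816)·1 + 313/648·1 = 1 ✓
b·c: (-10985/240408)·(-14/13) + (-41/3816)·3 + 313/648·1 = 1/2 ✓
b·c²: (-10985/240408)·196/169 + (-41/3816)·9 + 313/648·1 = 1/3 ✓
b·Ac: (-41/3816)·159/82 + 313/648·243/626 = 1/6 ✓
b·c³: (-10985/240408)·(-2744/2197) + (-41/3816)·27 + 313/648·1 = 1/4 ✓
b·(c∘Ac): (-41/3816)·477/82 + 313/648·243/626 = 1/8 ✓
b·Ac²: (-41/3816)·(-1113/533) + 313/648·513/4069 = 1/12 ✓
b·A²c: 313/648·27/313 = 1/24 ✓; 4 stages ⇒ order 4.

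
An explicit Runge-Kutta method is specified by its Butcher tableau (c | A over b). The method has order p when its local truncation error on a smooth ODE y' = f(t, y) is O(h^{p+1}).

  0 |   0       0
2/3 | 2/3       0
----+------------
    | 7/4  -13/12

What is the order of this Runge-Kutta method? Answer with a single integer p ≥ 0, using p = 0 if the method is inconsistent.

0

b = (7/4, -13/12)
c = (0, 2/3)
Σ b_i: 7/4·1 + (-13/12)·1 = 2/3 ≠ 1 ⇒ order 0.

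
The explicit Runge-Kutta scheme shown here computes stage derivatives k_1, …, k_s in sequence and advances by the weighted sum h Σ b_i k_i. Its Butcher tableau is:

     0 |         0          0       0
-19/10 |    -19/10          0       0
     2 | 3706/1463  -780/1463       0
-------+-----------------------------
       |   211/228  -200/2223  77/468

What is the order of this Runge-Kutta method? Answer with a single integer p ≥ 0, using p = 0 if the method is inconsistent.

3

b = (211/228, -200/2223, 77/468)
c = (0, -19/10, 2)
Ac = (0, 0, 78/77)
Σ b_i: 211/228·1 + (-200/2223)·1 + 77/468·1 = 1 ✓
b·c: (-200/2223)·(-19/10) + 77/468·2 = 1/2 ✓
b·c²: (-200/2223)·361/100 + 77/468·4 = 1/3 ✓
b·Ac: 77/468·78/77 = 1/6 ✓; 3 stages ⇒ order 3.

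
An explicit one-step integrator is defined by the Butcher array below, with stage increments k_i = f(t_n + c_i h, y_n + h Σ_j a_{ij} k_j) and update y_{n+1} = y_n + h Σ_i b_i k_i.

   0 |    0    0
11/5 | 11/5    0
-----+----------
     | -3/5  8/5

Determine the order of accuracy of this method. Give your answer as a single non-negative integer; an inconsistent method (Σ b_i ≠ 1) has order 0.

1

b = (-3/5, 8/5)
c = (0, 11/5)
Σ b_i: (-3/5)·1 + 8/5·1 = 1 ✓
b·c: 8/5·11/5 = 88/25 ≠ 1/2 ⇒ order 1.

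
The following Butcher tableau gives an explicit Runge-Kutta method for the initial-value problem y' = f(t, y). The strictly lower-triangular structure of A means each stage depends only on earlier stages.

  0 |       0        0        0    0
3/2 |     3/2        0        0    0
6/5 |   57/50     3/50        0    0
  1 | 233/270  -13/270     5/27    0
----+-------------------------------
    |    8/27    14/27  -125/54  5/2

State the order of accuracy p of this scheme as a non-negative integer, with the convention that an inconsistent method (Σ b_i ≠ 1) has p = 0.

4

b = (8/27, 14/27, -125/54, 5/2)
c = (0, 3/2, 6/5, 1)
Ac = (0, 0, 9/100, 3/20)
Σ b_i: 8/27·1 + 14/27·1 + (-125/54)·1 + 5/2·1 = 1 ✓
b·c: 14/27·3/2 + (-125/54)·6/5 + 5/2·1 = 1/2 ✓
b·c²: 14/27·9/4 + (-125/54)·36/25 + 5/2·1 = 1/3 ✓
b·Ac: (-125/54)·9/100 + 5/2·3/20 = 1/6 ✓
b·c³: 14/27·27/8 + (-125/54)·216/125 + 5/2·1 = 1/4 ✓
b·(c∘Ac): (-125/54)·27/250 + 5/2·3/20 = 1/8 ✓
b·Ac²: (-125/54)·27/200 + 5/2·19/120 = 1/12 ✓
b·A²c: 5/2·1/60 = 1/24 ✓; 4 stages ⇒ order 4.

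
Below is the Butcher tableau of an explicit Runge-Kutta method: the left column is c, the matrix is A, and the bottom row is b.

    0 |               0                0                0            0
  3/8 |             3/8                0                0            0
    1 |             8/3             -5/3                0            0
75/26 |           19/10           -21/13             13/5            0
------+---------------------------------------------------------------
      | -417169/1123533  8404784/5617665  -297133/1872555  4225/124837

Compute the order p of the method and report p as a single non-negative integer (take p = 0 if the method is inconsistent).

b = (-417169/1123533, 8404784/5617665, -297133/1872555, 4225/124837)
c = (0, 3/8, 1, 75/26)
Ac = (0, 0, -5/8, 1037/520)
Σ b_i: (-417169/1123533)·1 + 8404784/5617665·1 + (-297133/1872555)·1 + 4225/124837·1 = 1 ✓
b·c: 8404784/5617665·3/8 + (-297133/1872555)·1 + 4225/124837·75/26 = 1/2 ✓
b·c²: 8404784/5617665·9/64 + (-297133/1872555)·1 + 4225/124837·5625/676 = 1/3 ✓
b·Ac: (-297133/1872555)·(-5/8) + 4225/124837·1037/520 = 1/6 ✓
b·c³: 8404784/5617665·27/512 + (-297133/1872555)·1 + 4225/124837·421875/17576 = 114133031/155796576 ≠ 1/4 ⇒ order 3.
b·(c∘Ac): (-297133/1872555)·(-5/8) + 4225/124837·15555/2704 = 1760891/5992176 ≠ 1/8
b·Ac²: (-297133/1872555)·(-15/64) + 4225/124837·9871/4160 = 234687/1997392 ≠ 1/12
b·A²c: 4225/124837·(-13/8) = -54925/998696 ≠ 1/24

3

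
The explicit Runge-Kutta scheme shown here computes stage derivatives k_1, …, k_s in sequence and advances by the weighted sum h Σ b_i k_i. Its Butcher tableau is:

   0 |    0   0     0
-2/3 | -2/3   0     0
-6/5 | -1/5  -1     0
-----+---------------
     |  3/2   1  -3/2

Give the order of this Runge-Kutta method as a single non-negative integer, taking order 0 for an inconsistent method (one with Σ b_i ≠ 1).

b = (3/2, 1, -3/2)
c = (0, -2/3, -6/5)
Ac = (0, 0, 2/3)
Σ b_i: 3/2·1 + 1·1 + (-3/2)·1 = 1 ✓
b·c: 1·(-2/3) + (-3/2)·(-6/5) = 17/15 ≠ 1/2 ⇒ order 1.

1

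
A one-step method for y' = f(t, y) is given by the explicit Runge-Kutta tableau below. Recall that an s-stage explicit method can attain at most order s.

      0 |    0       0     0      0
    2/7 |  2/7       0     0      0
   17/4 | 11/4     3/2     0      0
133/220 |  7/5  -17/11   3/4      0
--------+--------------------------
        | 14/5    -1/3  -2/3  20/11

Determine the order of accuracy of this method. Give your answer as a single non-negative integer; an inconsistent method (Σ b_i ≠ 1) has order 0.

b = (14/5, -1/3, -2/3, 20/11)
c = (0, 2/7, 17/4, 133/220)
Ac = (0, 0, 3/7, 3383/1232)
Σ b_i: 14/5·1 + (-1/3)·1 + (-2/3)·1 + 20/11·1 = 199/55 ≠ 1 ⇒ order 0.

0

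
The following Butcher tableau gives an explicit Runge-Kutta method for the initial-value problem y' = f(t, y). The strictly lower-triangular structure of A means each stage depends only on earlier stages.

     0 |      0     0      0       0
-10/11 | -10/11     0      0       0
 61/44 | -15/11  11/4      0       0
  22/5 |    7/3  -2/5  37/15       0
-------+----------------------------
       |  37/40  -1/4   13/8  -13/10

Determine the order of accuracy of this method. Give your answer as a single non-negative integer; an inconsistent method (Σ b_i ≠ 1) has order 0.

b = (37/40, -1/4, 13/8, -13/10)
c = (0, -10/11, 61/44, 22/5)
Ac = (0, 0, -5/2, 227/60)
Σ b_i: 37/40·1 + (-1/4)·1 + 13/8·1 + (-13/10)·1 = 1 ✓
b·c: (-1/4)·(-10/11) + 13/8·61/44 + (-13/10)·22/5 = -28511/8800 ≠ 1/2 ⇒ order 1.

1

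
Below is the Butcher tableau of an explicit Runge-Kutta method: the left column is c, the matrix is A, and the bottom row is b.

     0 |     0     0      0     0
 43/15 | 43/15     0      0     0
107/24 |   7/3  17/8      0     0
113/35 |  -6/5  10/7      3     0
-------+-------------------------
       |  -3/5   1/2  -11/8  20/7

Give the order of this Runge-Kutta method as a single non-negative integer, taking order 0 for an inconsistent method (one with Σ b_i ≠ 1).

b = (-3/5, 1/2, -11/8, 20/7)
c = (0, 43/15, 107/24, 113/35)
Ac = (0, 0, 731/120, 2935/168)
Σ b_i: (-3/5)·1 + 1/2·1 + (-11/8)·1 + 20/7·1 = 387/280 ≠ 1 ⇒ order 0.

0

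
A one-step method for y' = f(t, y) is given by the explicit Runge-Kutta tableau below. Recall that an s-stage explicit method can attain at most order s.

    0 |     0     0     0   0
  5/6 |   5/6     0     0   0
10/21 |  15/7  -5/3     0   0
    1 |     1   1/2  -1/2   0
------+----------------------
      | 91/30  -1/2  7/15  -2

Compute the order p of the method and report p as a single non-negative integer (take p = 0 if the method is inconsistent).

b = (91/30, -1/2, 7/15, -2)
c = (0, 5/6, 10/21, 1)
Ac = (0, 0, -25/18, 5/28)
Σ b_i: 91/30·1 + (-1/2)·1 + 7/15·1 + (-2)·1 = 1 ✓
b·c: (-1/2)·5/6 + 7/15·10/21 + (-2)·1 = -79/36 ≠ 1/2 ⇒ order 1.

1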